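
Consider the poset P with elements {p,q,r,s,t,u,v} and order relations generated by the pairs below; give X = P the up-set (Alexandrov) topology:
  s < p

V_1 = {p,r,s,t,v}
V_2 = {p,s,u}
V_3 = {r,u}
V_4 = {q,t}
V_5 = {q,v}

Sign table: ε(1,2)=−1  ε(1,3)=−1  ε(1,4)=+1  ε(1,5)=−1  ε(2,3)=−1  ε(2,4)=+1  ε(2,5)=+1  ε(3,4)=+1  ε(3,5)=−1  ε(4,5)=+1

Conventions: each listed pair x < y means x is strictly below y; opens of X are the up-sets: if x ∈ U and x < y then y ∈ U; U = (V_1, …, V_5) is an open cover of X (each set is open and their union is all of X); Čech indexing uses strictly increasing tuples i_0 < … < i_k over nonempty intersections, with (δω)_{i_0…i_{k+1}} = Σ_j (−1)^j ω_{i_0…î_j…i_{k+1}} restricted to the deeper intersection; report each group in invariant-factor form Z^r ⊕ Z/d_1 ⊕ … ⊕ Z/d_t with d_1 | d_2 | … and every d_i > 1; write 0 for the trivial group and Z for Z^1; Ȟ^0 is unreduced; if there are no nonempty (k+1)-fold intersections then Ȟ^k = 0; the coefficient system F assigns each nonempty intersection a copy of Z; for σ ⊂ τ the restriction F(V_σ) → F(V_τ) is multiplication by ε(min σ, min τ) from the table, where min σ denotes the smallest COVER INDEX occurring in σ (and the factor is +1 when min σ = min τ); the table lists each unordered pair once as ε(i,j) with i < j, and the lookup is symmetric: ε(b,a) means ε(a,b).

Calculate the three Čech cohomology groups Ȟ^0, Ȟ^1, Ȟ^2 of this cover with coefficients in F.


Ȟ^0 ≅ 0, Ȟ^1 ≅ Z ⊕ Z/2, Ȟ^2 ≅ 0

nonempty intersections:
  V12={p,s} V13={r} V14={t} V15={v} V23={u} V45={q}
C dims 5,6; δ0: rk 5, SNF 1^4·2
Ȟ^0: (5−5)−0=0 ⇒ 0
Ȟ^1: (6−0)−5=1 plus torsion [2] ⇒ Z ⊕ Z/2
Ȟ^2: (0−0)−0=0 ⇒ 0


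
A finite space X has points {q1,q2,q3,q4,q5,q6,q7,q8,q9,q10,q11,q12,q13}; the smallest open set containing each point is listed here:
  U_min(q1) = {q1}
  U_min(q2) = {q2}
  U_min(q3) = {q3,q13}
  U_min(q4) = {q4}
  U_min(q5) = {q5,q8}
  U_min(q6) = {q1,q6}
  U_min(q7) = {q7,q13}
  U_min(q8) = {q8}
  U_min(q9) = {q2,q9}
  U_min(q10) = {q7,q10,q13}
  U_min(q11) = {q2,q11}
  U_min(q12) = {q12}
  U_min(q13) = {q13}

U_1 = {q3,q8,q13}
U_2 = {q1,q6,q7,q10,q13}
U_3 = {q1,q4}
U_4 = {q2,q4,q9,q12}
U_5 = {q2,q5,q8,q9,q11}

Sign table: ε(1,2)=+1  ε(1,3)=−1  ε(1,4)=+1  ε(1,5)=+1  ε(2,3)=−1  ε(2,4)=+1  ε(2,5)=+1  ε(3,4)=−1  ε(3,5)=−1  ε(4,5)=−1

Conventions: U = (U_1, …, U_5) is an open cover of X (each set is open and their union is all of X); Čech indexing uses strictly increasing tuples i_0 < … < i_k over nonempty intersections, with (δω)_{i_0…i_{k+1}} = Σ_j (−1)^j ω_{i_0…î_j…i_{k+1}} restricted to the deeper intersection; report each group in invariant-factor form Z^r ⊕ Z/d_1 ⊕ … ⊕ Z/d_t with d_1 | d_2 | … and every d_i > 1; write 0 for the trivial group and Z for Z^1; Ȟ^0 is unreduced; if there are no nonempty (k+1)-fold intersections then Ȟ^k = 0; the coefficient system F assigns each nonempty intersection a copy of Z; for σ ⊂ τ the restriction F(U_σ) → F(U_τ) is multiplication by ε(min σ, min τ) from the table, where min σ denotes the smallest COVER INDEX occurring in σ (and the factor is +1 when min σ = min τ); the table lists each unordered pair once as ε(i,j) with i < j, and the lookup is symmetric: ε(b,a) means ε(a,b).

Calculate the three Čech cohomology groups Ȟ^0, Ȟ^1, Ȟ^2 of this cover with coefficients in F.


Ȟ^0(U;F) ≅ 0,  Ȟ^1(U;F) ≅ Z/2,  Ȟ^2(U;F) ≅ 0

nonempty overlaps:
  U12={q13} U15={q8} U23={q1} U34={q4} U45={q2,q9}
C dims 5,5; δ0: rk 5, SNF 1^4·2
degree 0: 5−5−0 = 0 → Ȟ^0 ≅ 0
degree 1: 5−0−5 = 0 plus torsion [2] → Ȟ^1 ≅ Z/2
degree 2: 0−0−0 = 0 → Ȟ^2 ≅ 0


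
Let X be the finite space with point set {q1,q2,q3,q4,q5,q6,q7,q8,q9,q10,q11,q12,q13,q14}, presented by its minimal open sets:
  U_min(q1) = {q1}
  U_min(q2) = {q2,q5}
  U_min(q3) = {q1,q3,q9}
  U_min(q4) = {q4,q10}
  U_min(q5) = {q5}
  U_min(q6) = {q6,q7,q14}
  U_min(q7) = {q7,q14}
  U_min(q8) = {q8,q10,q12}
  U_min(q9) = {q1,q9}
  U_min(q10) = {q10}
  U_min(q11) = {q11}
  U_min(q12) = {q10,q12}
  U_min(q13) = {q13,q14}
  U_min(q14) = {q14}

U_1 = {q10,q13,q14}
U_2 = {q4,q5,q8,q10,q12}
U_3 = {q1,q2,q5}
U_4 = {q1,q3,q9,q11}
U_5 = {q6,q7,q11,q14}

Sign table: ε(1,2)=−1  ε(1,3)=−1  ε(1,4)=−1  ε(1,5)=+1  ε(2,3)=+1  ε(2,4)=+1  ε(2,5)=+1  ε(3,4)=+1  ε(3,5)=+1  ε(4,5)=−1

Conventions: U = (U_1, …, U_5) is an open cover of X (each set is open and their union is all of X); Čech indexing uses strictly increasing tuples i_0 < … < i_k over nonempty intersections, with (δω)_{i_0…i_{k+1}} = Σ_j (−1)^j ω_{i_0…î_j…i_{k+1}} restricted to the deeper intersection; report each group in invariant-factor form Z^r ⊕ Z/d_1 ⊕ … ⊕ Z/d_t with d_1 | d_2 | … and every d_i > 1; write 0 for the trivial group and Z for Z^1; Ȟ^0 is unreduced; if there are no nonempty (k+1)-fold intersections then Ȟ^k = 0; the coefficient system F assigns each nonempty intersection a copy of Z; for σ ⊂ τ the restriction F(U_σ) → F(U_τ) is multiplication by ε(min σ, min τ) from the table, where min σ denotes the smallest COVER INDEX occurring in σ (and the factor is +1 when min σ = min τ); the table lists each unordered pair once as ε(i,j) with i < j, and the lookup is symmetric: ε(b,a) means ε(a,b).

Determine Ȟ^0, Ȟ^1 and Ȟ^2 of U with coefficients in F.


nonempty overlaps:
  U12={q10} U15={q14} U23={q5} U34={q1} U45={q11}
C dims 5,5; δ0: rk 4, SNF 1^4
degree 0: 5−4−0 = 1 → Ȟ^0 ≅ Z
degree 1: 5−0−4 = 1 → Ȟ^1 ≅ Z
degree 2: 0−0−0 = 0 → Ȟ^2 ≅ 0

Ȟ^0 = Z,  Ȟ^1 = Z,  Ȟ^2 = 0


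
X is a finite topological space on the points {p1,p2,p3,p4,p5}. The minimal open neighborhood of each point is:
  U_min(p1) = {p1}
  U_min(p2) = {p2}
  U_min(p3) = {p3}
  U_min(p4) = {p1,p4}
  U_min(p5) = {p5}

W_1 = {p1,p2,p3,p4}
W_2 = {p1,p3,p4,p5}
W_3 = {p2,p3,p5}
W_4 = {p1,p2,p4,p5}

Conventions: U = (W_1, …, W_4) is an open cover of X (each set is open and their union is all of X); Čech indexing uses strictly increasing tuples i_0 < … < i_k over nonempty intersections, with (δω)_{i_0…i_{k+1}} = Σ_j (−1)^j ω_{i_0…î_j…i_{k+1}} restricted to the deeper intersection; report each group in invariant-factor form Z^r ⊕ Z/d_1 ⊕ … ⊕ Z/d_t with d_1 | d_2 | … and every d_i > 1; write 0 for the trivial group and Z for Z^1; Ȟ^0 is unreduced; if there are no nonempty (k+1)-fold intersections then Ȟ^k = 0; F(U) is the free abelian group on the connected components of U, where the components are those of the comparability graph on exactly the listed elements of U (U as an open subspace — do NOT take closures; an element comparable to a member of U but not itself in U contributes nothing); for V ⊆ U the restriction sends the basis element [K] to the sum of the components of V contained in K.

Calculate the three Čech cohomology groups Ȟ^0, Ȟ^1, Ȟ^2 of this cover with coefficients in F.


Ȟ^0(U;F) ≅ Z^4,  Ȟ^1(U;F) ≅ 0,  Ȟ^2(U;F) ≅ 0

intersection data:
  W12={p1,p3,p4} W13={p2,p3} W14={p1,p2,p4} W23={p3,p5} W24={p1,p4,p5} W34={p2,p5}
  W123={p3} W124={p1,p4} W134={p2} W234={p5}
components per intersection:
  W1: {p1,p4} {p2} {p3}
  W2: {p1,p4} {p3} {p5}
  W3: {p2} {p3} {p5}
  W4: {p1,p4} {p2} {p5}
  W12: {p1,p4} {p3}
  W13: {p2} {p3}
  W14: {p1,p4} {p2}
  W23: {p3} {p5}
  W24: {p1,p4} {p5}
  W34: {p2} {p5}
  W123: {p3}
  W124: {p1,p4}
  W134: {p2}
  W234: {p5}
C dims 12,12,4; δ0: rk 8, SNF 1^8; δ1: rk 4, SNF 1^4
Ȟ^0 = (12 − 8) − 0 = 4, so Ȟ^0 ≅ Z^4
Ȟ^1 = (12 − 4) − 8 = 0, so Ȟ^1 ≅ 0
Ȟ^2 = (4 − 0) − 4 = 0, so Ȟ^2 ≅ 0


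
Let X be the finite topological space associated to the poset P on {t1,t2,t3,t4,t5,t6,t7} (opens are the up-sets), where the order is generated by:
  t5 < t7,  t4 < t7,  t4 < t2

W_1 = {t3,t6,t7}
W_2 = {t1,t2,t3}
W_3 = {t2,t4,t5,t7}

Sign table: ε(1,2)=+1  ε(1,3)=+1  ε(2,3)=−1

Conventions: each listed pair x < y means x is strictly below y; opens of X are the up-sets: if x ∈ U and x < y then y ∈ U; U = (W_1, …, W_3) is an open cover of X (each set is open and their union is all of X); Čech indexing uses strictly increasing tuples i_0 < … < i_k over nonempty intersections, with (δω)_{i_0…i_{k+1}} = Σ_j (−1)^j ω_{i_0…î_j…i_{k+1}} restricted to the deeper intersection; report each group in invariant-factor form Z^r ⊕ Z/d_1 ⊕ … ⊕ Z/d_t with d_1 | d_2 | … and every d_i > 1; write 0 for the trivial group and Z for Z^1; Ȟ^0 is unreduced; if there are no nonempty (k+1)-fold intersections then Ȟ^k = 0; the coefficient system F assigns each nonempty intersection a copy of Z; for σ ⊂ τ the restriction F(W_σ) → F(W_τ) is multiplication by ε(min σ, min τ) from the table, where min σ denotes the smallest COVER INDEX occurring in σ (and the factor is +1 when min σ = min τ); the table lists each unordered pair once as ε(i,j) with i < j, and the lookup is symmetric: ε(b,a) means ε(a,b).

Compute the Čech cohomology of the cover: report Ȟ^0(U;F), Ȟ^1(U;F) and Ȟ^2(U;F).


Ȟ^0(U;F) ≅ 0,  Ȟ^1(U;F) ≅ Z/2,  Ȟ^2(U;F) ≅ 0

nonempty intersections:
  W12={t3} W13={t7} W23={t2}
C dims 3,3; δ0: rk 3, SNF 1^2·2
Ȟ^0: (3−3)−0=0 ⇒ 0
Ȟ^1: (3−0)−3=0 plus torsion [2] ⇒ Z/2
Ȟ^2: (0−0)−0=0 ⇒ 0


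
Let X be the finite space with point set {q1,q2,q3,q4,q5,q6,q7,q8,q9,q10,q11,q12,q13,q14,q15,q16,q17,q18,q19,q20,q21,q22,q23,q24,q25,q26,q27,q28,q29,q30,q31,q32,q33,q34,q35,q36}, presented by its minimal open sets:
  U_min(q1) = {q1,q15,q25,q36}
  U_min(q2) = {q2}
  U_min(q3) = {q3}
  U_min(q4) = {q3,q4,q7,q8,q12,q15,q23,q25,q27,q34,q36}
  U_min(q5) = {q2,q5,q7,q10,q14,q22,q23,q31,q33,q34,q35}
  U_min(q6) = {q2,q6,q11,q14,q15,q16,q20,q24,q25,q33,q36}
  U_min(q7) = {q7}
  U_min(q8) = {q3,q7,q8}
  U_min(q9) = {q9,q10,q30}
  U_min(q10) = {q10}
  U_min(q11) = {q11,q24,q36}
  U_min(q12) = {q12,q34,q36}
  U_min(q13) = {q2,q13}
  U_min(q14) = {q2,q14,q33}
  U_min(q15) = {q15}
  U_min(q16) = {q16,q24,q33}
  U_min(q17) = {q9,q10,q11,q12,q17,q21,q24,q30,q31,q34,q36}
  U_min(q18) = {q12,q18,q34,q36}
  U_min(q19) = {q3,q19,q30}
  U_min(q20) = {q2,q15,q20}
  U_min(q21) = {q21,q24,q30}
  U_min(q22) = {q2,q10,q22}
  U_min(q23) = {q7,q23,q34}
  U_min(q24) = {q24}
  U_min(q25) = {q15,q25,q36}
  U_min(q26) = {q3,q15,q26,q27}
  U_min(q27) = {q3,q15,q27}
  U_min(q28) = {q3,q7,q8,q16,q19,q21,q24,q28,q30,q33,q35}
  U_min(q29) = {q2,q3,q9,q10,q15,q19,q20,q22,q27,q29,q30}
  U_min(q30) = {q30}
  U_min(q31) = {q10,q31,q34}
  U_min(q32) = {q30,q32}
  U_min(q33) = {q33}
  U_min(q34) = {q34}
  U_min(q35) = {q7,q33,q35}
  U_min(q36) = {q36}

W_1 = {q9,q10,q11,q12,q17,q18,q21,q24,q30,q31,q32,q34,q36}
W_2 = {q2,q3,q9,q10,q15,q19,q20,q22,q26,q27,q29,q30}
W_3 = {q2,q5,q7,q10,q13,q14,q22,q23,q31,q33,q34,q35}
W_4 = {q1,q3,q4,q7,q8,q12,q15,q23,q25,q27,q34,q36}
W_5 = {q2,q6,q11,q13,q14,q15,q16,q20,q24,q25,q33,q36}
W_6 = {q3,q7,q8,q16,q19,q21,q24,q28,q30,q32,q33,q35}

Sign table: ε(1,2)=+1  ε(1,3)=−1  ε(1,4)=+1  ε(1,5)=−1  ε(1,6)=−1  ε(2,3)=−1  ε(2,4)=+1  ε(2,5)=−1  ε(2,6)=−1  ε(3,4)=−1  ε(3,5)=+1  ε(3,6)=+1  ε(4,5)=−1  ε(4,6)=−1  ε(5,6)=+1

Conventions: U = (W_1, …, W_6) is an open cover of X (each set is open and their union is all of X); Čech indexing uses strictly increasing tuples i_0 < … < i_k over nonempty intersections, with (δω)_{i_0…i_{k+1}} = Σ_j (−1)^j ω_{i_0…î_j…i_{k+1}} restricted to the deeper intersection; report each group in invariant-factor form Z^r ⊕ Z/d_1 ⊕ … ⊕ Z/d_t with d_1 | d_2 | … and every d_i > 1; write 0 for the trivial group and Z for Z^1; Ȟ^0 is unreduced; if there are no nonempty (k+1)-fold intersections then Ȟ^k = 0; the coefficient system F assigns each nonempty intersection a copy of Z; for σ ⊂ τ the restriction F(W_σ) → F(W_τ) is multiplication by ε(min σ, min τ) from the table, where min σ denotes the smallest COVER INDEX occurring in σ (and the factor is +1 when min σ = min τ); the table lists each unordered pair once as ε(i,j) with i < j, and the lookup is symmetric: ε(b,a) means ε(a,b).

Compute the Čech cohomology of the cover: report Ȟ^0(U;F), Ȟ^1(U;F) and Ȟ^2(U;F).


Ȟ^0(U;F) ≅ Z, Ȟ^1(U;F) ≅ 0 and Ȟ^2(U;F) ≅ Z/2

nerve simplices:
  W12={q9,q10,q30} W13={q10,q31,q34} W14={q12,q34,q36} W15={q11,q24,q36} W16={q21,q24,q30,q32} W23={q2,q10,q22} W24={q3,q15,q27} W25={q2,q15,q20} W26={q3,q19,q30} W34={q7,q23,q34} W35={q2,q13,q14,q33} W36={q7,q33,q35} W45={q15,q25,q36} W46={q3,q7,q8} W56={q16,q24,q33}
  W123={q10} W126={q30} W134={q34} W145={q36} W156={q24} W235={q2} W245={q15} W246={q3} W346={q7} W356={q33}
C dims 6,15,10; δ0: rk 5, SNF 1^5; δ1: rk 10, SNF 1^9·2
degree 0: 6−5−0 = 1 → Ȟ^0 ≅ Z
degree 1: 15−10−5 = 0 → Ȟ^1 ≅ 0
degree 2: 10−0−10 = 0 plus torsion [2] → Ȟ^2 ≅ Z/2


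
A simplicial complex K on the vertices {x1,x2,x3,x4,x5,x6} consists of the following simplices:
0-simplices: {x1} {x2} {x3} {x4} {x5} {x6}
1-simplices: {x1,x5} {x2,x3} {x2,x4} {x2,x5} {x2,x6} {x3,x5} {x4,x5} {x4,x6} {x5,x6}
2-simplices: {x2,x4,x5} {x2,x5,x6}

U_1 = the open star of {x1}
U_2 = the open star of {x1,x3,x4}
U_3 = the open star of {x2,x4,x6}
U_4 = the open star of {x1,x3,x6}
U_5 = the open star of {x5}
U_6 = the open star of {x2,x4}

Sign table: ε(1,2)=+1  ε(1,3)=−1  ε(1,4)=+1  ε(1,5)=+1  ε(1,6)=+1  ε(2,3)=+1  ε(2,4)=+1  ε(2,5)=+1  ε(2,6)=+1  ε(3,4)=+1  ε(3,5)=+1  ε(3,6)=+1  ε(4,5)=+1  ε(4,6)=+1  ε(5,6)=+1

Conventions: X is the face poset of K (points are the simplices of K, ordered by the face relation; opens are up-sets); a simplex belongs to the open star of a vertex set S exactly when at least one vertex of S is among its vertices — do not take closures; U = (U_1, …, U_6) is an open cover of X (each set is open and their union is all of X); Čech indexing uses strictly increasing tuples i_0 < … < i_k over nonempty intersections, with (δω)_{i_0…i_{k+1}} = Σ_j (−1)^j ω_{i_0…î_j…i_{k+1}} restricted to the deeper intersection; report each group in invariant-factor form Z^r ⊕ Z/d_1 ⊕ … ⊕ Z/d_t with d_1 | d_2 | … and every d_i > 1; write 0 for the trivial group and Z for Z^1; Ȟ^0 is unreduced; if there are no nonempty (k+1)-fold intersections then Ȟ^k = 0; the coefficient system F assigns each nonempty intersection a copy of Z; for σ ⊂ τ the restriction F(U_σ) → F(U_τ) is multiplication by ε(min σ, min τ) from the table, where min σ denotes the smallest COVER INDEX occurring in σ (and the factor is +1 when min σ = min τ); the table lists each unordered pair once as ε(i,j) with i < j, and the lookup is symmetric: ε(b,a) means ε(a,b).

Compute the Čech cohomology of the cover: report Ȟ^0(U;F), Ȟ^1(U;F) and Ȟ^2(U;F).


nerve of the cover:
  U1={{x1},{x1,x5}} U2={{x1},{x3},{x4},{x1,x5},{x2,x3},{x2,x4},{x3,x5},{x4,x5},{x4,x6},{x2,x4,x5}} U3={{x2},{x4},{x6},{x2,x3},{x2,x4},{x2,x5},{x2,x6},{x4,x5},{x4,x6},{x5,x6},{x2,x4,x5},{x2,x5,x6}} U4={{x1},{x3},{x6},{x1,x5},{x2,x3},{x2,x6},{x3,x5},{x4,x6},{x5,x6},{x2,x5,x6}} U5={{x5},{x1,x5},{x2,x5},{x3,x5},{x4,x5},{x5,x6},{x2,x4,x5},{x2,x5,x6}} U6={{x2},{x4},{x2,x3},{x2,x4},{x2,x5},{x2,x6},{x4,x5},{x4,x6},{x2,x4,x5},{x2,x5,x6}}
  U12={{x1},{x1,x5}} U14={{x1},{x1,x5}} U15={{x1,x5}} U23={{x4},{x2,x3},{x2,x4},{x4,x5},{x4,x6},{x2,x4,x5}} U24={{x1},{x3},{x1,x5},{x2,x3},{x3,x5},{x4,x6}} U25={{x1,x5},{x3,x5},{x4,x5},{x2,x4,x5}} U26={{x4},{x2,x3},{x2,x4},{x4,x5},{x4,x6},{x2,x4,x5}} U34={{x6},{x2,x3},{x2,x6},{x4,x6},{x5,x6},{x2,x5,x6}} U35={{x2,x5},{x4,x5},{x5,x6},{x2,x4,x5},{x2,x5,x6}} U36={{x2},{x4},{x2,x3},{x2,x4},{x2,x5},{x2,x6},{x4,x5},{x4,x6},{x2,x4,x5},{x2,x5,x6}} U45={{x1,x5},{x3,x5},{x5,x6},{x2,x5,x6}} U46={{x2,x3},{x2,x6},{x4,x6},{x2,x5,x6}} U56={{x2,x5},{x4,x5},{x2,x4,x5},{x2,x5,x6}}
  U124={{x1},{x1,x5}} U125={{x1,x5}} U145={{x1,x5}} U234={{x2,x3},{x4,x6}} U235={{x4,x5},{x2,x4,x5}} U236={{x4},{x2,x3},{x2,x4},{x4,x5},{x4,x6},{x2,x4,x5}} U245={{x1,x5},{x3,x5}} U246={{x2,x3},{x4,x6}} U256={{x4,x5},{x2,x4,x5}} U345={{x5,x6},{x2,x5,x6}} U346={{x2,x3},{x2,x6},{x4,x6},{x2,x5,x6}} U356={{x2,x5},{x4,x5},{x2,x4,x5},{x2,x5,x6}} U456={{x2,x5,x6}}
  U1245={{x1,x5}} U2346={{x2,x3},{x4,x6}} U2356={{x4,x5},{x2,x4,x5}} U3456={{x2,x5,x6}}
C dims 6,13,13,4; δ0: rk 5, SNF 1^5; δ1: rk 8, SNF 1^8; δ2: rk 4, SNF 1^4
Ȟ^0 = (6 − 5) − 0 = 1, so Ȟ^0 ≅ Z
Ȟ^1 = (13 − 8) − 5 = 0, so Ȟ^1 ≅ 0
Ȟ^2 = (13 − 4) − 8 = 1, so Ȟ^2 ≅ Z

Ȟ^0 ≅ Z,  Ȟ^1 ≅ 0,  Ȟ^2 ≅ Z


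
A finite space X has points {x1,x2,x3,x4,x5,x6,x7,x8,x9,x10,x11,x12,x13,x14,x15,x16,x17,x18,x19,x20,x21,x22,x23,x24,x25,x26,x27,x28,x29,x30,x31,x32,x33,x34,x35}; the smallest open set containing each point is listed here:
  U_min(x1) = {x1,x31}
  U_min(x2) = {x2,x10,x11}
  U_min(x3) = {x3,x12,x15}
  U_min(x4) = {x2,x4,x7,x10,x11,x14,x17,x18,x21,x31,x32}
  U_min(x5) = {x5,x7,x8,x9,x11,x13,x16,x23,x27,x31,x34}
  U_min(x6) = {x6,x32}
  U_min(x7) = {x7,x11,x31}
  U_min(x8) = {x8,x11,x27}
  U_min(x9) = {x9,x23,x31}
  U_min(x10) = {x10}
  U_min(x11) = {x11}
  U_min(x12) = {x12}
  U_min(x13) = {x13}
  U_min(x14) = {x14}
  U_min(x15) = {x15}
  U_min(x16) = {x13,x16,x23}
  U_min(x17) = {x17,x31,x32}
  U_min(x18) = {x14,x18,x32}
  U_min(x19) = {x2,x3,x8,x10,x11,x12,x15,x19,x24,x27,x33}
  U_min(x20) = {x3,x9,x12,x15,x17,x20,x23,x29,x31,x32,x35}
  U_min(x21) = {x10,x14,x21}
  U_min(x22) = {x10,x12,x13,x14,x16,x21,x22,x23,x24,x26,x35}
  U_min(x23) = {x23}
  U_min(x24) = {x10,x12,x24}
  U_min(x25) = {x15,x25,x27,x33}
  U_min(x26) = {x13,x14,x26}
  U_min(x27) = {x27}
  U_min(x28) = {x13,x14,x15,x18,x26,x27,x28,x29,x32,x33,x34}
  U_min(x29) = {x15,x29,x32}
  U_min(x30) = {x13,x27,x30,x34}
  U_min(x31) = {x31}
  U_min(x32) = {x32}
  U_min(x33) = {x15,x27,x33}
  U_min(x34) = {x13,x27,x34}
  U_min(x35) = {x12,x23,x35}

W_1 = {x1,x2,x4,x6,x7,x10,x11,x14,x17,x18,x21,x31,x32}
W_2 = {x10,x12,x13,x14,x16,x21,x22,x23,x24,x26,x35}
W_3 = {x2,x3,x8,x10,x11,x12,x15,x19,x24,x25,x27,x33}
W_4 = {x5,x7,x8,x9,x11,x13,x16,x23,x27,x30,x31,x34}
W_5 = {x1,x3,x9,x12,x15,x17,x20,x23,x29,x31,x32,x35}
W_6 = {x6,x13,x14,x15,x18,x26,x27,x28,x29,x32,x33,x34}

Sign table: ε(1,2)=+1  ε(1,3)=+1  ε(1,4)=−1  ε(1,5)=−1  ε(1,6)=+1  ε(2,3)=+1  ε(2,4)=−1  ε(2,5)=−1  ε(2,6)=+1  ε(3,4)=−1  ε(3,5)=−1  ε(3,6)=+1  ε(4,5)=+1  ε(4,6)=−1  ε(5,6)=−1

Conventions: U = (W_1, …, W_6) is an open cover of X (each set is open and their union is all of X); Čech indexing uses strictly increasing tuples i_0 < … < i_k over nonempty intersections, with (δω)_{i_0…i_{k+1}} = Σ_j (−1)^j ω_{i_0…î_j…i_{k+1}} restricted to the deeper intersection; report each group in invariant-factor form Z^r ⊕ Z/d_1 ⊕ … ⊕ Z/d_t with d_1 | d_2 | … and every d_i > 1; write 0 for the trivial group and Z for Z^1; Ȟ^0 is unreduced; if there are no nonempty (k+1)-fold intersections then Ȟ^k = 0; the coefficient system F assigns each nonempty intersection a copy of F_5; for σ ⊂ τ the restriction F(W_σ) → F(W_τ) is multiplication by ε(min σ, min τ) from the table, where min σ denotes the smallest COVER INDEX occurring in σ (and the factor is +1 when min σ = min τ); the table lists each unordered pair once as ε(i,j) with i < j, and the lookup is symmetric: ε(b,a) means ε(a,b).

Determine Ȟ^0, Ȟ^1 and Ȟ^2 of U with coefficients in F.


Ȟ^0 ≅ Z/5, Ȟ^1 ≅ 0 and Ȟ^2 ≅ 0

intersection data:
  W12={x10,x14,x21} W13={x2,x10,x11} W14={x7,x11,x31} W15={x1,x17,x31,x32} W16={x6,x14,x18,x32} W23={x10,x12,x24} W24={x13,x16,x23} W25={x12,x23,x35} W26={x13,x14,x26} W34={x8,x11,x27} W35={x3,x12,x15} W36={x15,x27,x33} W45={x9,x23,x31} W46={x13,x27,x34} W56={x15,x29,x32}
  W123={x10} W126={x14} W134={x11} W145={x31} W156={x32} W235={x12} W245={x23} W246={x13} W346={x27} W356={x15}
C dims 6,15,10; δ0: rk_F5 5; δ1: rk_F5 10
Ȟ^0 = (6 − 5) − 0 = 1, so Ȟ^0 ≅ Z/5
Ȟ^1 = (15 − 10) − 5 = 0, so Ȟ^1 ≅ 0
Ȟ^2 = (10 − 0) − 10 = 0, so Ȟ^2 ≅ 0


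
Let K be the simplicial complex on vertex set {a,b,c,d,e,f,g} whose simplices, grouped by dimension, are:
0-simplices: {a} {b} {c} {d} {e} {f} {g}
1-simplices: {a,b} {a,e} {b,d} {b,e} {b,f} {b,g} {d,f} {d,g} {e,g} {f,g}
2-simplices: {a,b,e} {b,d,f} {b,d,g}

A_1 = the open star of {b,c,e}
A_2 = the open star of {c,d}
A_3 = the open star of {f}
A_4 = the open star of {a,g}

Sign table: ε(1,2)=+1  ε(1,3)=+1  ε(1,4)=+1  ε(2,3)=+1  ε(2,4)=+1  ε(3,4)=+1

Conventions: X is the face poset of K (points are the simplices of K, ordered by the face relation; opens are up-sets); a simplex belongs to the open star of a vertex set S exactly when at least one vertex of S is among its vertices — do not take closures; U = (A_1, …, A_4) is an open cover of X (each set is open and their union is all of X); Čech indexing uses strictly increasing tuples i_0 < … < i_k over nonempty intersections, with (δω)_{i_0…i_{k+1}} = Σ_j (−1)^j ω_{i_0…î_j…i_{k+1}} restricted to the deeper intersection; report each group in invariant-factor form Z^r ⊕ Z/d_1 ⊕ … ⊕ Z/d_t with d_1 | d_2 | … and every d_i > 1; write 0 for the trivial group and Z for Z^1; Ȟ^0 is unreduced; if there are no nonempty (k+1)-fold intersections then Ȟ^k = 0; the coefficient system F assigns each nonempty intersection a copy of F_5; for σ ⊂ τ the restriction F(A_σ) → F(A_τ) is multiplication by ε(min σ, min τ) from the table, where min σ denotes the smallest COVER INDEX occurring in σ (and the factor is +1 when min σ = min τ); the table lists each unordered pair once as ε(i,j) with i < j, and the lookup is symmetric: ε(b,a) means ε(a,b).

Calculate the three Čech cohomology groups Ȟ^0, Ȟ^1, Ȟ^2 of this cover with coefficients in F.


Ȟ^0(U;F) ≅ Z/5,  Ȟ^1(U;F) ≅ Z/5,  Ȟ^2(U;F) ≅ 0

cover nerve:
  A1={{b},{c},{e},{a,b},{a,e},{b,d},{b,e},{b,f},{b,g},{e,g},{a,b,e},{b,d,f},{b,d,g}} A2={{c},{d},{b,d},{d,f},{d,g},{b,d,f},{b,d,g}} A3={{f},{b,f},{d,f},{f,g},{b,d,f}} A4={{a},{g},{a,b},{a,e},{b,g},{d,g},{e,g},{f,g},{a,b,e},{b,d,g}}
  A12={{c},{b,d},{b,d,f},{b,d,g}} A13={{b,f},{b,d,f}} A14={{a,b},{a,e},{b,g},{e,g},{a,b,e},{b,d,g}} A23={{d,f},{b,d,f}} A24={{d,g},{b,d,g}} A34={{f,g}}
  A123={{b,d,f}} A124={{b,d,g}}
C dims 4,6,2; δ0: rk_F5 3; δ1: rk_F5 2
Ȟ^0: (4−3)−0=1 ⇒ Z/5
Ȟ^1: (6−2)−3=1 ⇒ Z/5
Ȟ^2: (2−0)−2=0 ⇒ 0


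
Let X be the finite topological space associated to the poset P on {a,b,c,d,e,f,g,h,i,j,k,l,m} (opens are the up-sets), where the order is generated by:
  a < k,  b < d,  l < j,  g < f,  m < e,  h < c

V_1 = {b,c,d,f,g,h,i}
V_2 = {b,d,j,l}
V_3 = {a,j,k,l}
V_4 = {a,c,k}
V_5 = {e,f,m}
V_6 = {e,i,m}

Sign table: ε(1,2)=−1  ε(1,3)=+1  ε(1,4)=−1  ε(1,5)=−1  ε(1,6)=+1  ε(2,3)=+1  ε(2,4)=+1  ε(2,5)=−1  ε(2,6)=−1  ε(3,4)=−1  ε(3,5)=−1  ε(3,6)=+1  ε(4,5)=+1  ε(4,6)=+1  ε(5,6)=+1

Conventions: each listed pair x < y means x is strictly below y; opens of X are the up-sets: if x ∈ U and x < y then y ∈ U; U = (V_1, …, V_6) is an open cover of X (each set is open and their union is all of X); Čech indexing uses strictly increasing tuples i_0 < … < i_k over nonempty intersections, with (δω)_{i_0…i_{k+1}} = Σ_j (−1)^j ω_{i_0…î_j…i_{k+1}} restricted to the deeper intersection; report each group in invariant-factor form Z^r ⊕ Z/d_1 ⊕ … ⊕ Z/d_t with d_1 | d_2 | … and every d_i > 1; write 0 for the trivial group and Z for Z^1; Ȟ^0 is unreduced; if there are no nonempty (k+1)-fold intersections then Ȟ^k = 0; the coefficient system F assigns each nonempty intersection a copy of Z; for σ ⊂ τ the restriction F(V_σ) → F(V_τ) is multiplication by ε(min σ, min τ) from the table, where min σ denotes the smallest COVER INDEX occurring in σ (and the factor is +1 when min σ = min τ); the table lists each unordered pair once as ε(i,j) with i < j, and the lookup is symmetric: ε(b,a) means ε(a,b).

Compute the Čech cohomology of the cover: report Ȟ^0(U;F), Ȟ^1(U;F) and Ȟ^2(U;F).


Ȟ^0 ≅ 0, Ȟ^1 ≅ Z ⊕ Z/2, Ȟ^2 ≅ 0

nonempty intersections:
  V12={b,d} V14={c} V15={f} V16={i} V23={j,l} V34={a,k} V56={e,m}
C dims 6,7; δ0: rk 6, SNF 1^5·2
Ȟ^0: (6−6)−0=0 ⇒ 0
Ȟ^1: (7−0)−6=1 plus torsion [2] ⇒ Z ⊕ Z/2
Ȟ^2: (0−0)−0=0 ⇒ 0


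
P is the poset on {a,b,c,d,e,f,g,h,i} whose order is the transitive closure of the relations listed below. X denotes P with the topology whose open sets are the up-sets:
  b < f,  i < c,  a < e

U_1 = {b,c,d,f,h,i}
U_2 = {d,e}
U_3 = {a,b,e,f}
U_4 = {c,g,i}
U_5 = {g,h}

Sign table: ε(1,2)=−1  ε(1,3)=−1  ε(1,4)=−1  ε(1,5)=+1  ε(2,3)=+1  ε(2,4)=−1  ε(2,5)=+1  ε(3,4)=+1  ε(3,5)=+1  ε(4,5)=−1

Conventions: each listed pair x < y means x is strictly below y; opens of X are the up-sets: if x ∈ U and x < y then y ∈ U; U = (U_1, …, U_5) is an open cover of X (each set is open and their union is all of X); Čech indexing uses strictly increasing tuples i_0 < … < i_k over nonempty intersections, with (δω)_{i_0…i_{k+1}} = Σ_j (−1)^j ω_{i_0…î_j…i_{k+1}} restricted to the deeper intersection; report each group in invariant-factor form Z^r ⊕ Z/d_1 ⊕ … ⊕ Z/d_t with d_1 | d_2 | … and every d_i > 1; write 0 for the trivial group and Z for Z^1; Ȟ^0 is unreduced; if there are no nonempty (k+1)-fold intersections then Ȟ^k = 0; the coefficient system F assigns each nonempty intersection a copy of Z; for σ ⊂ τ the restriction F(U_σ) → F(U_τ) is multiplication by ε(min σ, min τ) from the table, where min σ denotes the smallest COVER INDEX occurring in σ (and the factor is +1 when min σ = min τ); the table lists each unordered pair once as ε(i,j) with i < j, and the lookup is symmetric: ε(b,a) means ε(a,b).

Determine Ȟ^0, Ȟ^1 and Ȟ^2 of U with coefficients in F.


nerve of the cover:
  U12={d} U13={b,f} U14={c,i} U15={h} U23={e} U45={g}
C dims 5,6; δ0: rk 4, SNF 1^4
Ȟ^0 = (5 − 4) − 0 = 1, so Ȟ^0 ≅ Z
Ȟ^1 = (6 − 0) − 4 = 2, so Ȟ^1 ≅ Z^2
Ȟ^2 = (0 − 0) − 0 = 0, so Ȟ^2 ≅ 0

Ȟ^0(U;F) ≅ Z, Ȟ^1(U;F) ≅ Z^2 and Ȟ^2(U;F) ≅ 0


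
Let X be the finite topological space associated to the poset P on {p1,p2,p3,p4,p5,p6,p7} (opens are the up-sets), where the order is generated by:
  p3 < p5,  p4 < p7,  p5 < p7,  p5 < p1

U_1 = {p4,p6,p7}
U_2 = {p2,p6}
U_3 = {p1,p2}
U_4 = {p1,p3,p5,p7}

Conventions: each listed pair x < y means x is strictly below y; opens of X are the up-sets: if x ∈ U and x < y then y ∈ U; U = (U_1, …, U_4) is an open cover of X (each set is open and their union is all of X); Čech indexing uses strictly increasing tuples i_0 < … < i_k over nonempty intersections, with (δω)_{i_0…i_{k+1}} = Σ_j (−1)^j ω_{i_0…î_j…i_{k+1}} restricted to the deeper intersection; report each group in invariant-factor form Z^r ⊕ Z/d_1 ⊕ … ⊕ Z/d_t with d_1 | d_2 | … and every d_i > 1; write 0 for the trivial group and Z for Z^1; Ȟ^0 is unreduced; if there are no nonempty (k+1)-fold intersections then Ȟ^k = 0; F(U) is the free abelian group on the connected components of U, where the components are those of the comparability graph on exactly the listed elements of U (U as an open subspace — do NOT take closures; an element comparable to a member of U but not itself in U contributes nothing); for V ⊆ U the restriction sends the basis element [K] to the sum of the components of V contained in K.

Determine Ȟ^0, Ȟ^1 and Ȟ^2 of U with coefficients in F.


intersection data:
  U12={p6} U14={p7} U23={p2} U34={p1}
components per intersection:
  U1: {p4,p7} {p6}
  U2: {p2} {p6}
  U3: {p1} {p2}
  U4: {p1,p3,p5,p7}
  U12: {p6}
  U14: {p7}
  U23: {p2}
  U34: {p1}
C dims 7,4; δ0: rk 4, SNF 1^4
Ȟ^0 = (7 − 4) − 0 = 3, so Ȟ^0 ≅ Z^3
Ȟ^1 = (4 − 0) − 4 = 0, so Ȟ^1 ≅ 0
Ȟ^2 = (0 − 0) − 0 = 0, so Ȟ^2 ≅ 0

Ȟ^0 ≅ Z^3,  Ȟ^1 ≅ 0,  Ȟ^2 ≅ 0


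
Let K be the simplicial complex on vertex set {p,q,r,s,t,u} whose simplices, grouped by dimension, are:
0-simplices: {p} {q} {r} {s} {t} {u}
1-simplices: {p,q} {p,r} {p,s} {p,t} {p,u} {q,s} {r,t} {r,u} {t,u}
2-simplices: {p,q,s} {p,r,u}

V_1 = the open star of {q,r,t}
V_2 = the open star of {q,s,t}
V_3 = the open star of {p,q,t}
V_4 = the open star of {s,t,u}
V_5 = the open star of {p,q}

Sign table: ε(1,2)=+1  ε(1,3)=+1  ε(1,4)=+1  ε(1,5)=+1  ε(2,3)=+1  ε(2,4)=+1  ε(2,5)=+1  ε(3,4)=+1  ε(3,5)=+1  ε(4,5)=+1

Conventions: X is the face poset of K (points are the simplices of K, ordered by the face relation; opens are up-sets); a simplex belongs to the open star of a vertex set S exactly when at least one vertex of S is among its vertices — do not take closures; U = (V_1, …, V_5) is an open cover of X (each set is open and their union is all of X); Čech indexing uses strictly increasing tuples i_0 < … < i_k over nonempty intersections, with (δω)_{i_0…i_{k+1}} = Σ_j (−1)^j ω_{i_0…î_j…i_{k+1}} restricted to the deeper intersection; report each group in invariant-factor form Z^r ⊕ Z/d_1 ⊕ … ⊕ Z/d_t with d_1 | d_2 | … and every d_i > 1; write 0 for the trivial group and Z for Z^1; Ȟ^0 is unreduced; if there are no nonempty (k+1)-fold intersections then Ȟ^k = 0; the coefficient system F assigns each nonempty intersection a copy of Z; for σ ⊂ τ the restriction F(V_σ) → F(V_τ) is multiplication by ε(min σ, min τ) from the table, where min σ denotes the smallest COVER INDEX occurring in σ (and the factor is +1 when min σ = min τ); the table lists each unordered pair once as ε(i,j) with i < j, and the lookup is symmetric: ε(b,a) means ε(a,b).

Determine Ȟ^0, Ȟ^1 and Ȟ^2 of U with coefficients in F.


intersection data:
  V1={{q},{r},{t},{p,q},{p,r},{p,t},{q,s},{r,t},{r,u},{t,u},{p,q,s},{p,r,u}} V2={{q},{s},{t},{p,q},{p,s},{p,t},{q,s},{r,t},{t,u},{p,q,s}} V3={{p},{q},{t},{p,q},{p,r},{p,s},{p,t},{p,u},{q,s},{r,t},{t,u},{p,q,s},{p,r,u}} V4={{s},{t},{u},{p,s},{p,t},{p,u},{q,s},{r,t},{r,u},{t,u},{p,q,s},{p,r,u}} V5={{p},{q},{p,q},{p,r},{p,s},{p,t},{p,u},{q,s},{p,q,s},{p,r,u}}
  V12={{q},{t},{p,q},{p,t},{q,s},{r,t},{t,u},{p,q,s}} V13={{q},{t},{p,q},{p,r},{p,t},{q,s},{r,t},{t,u},{p,q,s},{p,r,u}} V14={{t},{p,t},{q,s},{r,t},{r,u},{t,u},{p,q,s},{p,r,u}} V15={{q},{p,q},{p,r},{p,t},{q,s},{p,q,s},{p,r,u}} V23={{q},{t},{p,q},{p,s},{p,t},{q,s},{r,t},{t,u},{p,q,s}} V24={{s},{t},{p,s},{p,t},{q,s},{r,t},{t,u},{p,q,s}} V25={{q},{p,q},{p,s},{p,t},{q,s},{p,q,s}} V34={{t},{p,s},{p,t},{p,u},{q,s},{r,t},{t,u},{p,q,s},{p,r,u}} V35={{p},{q},{p,q},{p,r},{p,s},{p,t},{p,u},{q,s},{p,q,s},{p,r,u}} V45={{p,s},{p,t},{p,u},{q,s},{p,q,s},{p,r,u}}
  V123={{q},{t},{p,q},{p,t},{q,s},{r,t},{t,u},{p,q,s}} V124={{t},{p,t},{q,s},{r,t},{t,u},{p,q,s}} V125={{q},{p,q},{p,t},{q,s},{p,q,s}} V134={{t},{p,t},{q,s},{r,t},{t,u},{p,q,s},{p,r,u}} V135={{q},{p,q},{p,r},{p,t},{q,s},{p,q,s},{p,r,u}} V145={{p,t},{q,s},{p,q,s},{p,r,u}} V234={{t},{p,s},{p,t},{q,s},{r,t},{t,u},{p,q,s}} V235={{q},{p,q},{p,s},{p,t},{q,s},{p,q,s}} V245={{p,s},{p,t},{q,s},{p,q,s}} V345={{p,s},{p,t},{p,u},{q,s},{p,q,s},{p,r,u}}
  V1234={{t},{p,t},{q,s},{r,t},{t,u},{p,q,s}} V1235={{q},{p,q},{p,t},{q,s},{p,q,s}} V1245={{p,t},{q,s},{p,q,s}} V1345={{p,t},{q,s},{p,q,s},{p,r,u}} V2345={{p,s},{p,t},{q,s},{p,q,s}}
  V12345={{p,t},{q,s},{p,q,s}}
C dims 5,10,10,5; δ0: rk 4, SNF 1^4; δ1: rk 6, SNF 1^6; δ2: rk 4, SNF 1^4
Ȟ^0 = (5 − 4) − 0 = 1, so Ȟ^0 ≅ Z
Ȟ^1 = (10 − 6) − 4 = 0, so Ȟ^1 ≅ 0
Ȟ^2 = (10 − 4) − 6 = 0, so Ȟ^2 ≅ 0

Ȟ^0 = Z, Ȟ^1 = 0 and Ȟ^2 = 0


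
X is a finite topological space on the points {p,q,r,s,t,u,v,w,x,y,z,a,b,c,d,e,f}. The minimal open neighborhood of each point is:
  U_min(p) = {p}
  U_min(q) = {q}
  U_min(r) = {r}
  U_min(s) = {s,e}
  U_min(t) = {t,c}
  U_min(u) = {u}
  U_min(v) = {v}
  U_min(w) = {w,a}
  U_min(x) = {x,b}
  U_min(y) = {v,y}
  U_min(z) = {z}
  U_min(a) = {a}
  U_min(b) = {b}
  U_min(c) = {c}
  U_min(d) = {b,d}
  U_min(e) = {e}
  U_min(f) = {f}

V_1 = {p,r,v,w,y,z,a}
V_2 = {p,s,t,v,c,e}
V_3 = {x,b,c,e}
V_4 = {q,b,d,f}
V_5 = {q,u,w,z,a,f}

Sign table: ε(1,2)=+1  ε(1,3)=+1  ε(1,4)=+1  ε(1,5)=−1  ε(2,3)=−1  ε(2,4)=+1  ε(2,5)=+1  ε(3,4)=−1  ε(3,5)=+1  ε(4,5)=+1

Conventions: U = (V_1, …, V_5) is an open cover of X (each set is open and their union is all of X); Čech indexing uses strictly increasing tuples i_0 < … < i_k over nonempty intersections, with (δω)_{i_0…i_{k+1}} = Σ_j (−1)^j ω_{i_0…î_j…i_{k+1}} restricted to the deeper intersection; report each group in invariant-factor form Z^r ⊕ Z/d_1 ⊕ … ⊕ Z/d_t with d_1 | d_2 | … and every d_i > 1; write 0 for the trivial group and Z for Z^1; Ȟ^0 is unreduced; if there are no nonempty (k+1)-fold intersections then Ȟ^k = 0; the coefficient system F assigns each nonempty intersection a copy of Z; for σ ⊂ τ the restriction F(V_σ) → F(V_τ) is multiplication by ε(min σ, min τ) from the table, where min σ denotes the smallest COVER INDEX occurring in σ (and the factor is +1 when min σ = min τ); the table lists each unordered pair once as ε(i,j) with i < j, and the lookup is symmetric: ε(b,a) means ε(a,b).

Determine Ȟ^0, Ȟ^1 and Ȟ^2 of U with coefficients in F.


Ȟ^0 = 0, Ȟ^1 = Z/2, Ȟ^2 = 0

cover nerve:
  V12={p,v} V15={w,z,a} V23={c,e} V34={b} V45={q,f}
C dims 5,5; δ0: rk 5, SNF 1^4·2
Ȟ^0: (5−5)−0=0 ⇒ 0
Ȟ^1: (5−0)−5=0 plus torsion [2] ⇒ Z/2
Ȟ^2: (0−0)−0=0 ⇒ 0


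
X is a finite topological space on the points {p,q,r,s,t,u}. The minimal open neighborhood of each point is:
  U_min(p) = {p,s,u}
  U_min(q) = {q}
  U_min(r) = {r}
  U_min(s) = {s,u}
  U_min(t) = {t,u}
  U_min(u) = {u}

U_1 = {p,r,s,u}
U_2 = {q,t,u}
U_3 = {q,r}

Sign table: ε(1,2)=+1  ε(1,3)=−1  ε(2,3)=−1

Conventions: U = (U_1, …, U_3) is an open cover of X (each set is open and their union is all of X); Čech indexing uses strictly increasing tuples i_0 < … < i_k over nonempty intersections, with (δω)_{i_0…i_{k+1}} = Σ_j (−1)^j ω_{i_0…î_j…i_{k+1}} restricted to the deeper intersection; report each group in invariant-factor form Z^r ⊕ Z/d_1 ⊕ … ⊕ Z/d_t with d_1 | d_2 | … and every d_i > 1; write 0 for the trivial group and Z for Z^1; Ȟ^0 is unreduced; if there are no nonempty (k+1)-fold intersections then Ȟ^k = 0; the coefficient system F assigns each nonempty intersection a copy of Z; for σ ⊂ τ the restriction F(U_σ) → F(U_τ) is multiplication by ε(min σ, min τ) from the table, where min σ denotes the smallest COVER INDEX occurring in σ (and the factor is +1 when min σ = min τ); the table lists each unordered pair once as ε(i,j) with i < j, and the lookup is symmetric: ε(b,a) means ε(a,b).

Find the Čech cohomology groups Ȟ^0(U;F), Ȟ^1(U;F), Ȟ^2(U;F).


Ȟ^0(U;F) ≅ Z, Ȟ^1(U;F) ≅ Z, Ȟ^2(U;F) ≅ 0

cover nerve:
  U12={u} U13={r} U23={q}
C dims 3,3; δ0: rk 2, SNF 1^2
Ȟ^0: (3−2)−0=1 ⇒ Z
Ȟ^1: (3−0)−2=1 ⇒ Z
Ȟ^2: (0−0)−0=0 ⇒ 0


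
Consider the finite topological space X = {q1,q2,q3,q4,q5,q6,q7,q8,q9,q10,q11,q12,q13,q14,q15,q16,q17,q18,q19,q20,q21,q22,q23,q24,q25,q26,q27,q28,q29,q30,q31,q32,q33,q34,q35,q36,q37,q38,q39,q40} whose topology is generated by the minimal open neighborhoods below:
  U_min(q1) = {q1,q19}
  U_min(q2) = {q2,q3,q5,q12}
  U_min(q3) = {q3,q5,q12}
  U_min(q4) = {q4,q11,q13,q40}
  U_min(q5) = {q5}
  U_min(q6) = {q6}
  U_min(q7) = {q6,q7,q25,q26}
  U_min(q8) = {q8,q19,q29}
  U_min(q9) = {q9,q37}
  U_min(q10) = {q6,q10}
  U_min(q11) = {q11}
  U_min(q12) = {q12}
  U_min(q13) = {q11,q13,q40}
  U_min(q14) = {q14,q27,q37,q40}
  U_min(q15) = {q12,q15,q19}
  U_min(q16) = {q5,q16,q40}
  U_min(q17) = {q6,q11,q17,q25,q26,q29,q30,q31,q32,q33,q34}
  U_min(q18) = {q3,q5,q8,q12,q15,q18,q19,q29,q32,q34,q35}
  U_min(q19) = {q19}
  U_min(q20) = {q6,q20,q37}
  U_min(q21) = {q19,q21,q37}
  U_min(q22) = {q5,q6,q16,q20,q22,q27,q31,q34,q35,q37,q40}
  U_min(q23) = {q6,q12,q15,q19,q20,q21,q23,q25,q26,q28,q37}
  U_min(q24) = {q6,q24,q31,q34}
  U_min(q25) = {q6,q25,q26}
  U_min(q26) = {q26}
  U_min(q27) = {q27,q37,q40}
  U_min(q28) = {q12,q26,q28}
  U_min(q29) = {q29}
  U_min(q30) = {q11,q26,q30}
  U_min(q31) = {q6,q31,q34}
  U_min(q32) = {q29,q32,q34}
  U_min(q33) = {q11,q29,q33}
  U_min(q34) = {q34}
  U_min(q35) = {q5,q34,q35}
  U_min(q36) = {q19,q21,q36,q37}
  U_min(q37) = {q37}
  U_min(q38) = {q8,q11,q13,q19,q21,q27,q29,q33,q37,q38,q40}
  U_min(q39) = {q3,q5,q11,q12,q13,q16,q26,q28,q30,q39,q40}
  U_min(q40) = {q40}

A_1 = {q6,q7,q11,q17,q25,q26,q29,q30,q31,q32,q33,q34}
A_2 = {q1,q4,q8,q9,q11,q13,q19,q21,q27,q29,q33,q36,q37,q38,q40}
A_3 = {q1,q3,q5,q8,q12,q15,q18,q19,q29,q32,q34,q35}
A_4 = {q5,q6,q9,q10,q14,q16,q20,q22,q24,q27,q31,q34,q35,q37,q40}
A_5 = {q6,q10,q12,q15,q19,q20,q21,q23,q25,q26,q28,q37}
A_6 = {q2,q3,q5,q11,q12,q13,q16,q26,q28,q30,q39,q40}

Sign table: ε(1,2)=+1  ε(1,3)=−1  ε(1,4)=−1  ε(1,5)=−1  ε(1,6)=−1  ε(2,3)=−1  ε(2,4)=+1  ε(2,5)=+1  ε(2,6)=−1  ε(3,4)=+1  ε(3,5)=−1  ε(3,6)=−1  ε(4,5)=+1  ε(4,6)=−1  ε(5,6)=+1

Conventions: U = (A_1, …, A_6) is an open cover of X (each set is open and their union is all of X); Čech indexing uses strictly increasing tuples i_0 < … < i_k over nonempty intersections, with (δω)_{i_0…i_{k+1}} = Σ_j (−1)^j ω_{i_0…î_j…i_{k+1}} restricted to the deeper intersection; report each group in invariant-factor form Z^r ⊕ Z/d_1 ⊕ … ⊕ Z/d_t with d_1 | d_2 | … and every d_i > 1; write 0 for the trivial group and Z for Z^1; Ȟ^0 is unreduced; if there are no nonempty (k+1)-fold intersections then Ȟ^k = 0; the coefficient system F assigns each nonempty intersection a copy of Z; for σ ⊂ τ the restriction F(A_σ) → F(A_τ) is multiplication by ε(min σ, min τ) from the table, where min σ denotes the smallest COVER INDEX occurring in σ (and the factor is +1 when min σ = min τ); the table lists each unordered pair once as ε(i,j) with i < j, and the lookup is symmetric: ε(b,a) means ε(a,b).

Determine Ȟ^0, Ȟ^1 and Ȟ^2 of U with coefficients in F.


nonempty overlaps:
  A12={q11,q29,q33} A13={q29,q32,q34} A14={q6,q31,q34} A15={q6,q25,q26} A16={q11,q26,q30} A23={q1,q8,q19,q29} A24={q9,q27,q37,q40} A25={q19,q21,q37} A26={q11,q13,q40} A34={q5,q34,q35} A35={q12,q15,q19} A36={q3,q5,q12} A45={q6,q10,q20,q37} A46={q5,q16,q40} A56={q12,q26,q28}
  A123={q29} A126={q11} A134={q34} A145={q6} A156={q26} A235={q19} A245={q37} A246={q40} A346={q5} A356={q12}
C dims 6,15,10; δ0: rk 6, SNF 1^5·2; δ1: rk 9, SNF 1^9
degree 0: 6−6−0 = 0 → Ȟ^0 ≅ 0
degree 1: 15−9−6 = 0 plus torsion [2] → Ȟ^1 ≅ Z/2
degree 2: 10−0−9 = 1 → Ȟ^2 ≅ Z

Ȟ^0 ≅ 0; Ȟ^1 ≅ Z/2; Ȟ^2 ≅ Z


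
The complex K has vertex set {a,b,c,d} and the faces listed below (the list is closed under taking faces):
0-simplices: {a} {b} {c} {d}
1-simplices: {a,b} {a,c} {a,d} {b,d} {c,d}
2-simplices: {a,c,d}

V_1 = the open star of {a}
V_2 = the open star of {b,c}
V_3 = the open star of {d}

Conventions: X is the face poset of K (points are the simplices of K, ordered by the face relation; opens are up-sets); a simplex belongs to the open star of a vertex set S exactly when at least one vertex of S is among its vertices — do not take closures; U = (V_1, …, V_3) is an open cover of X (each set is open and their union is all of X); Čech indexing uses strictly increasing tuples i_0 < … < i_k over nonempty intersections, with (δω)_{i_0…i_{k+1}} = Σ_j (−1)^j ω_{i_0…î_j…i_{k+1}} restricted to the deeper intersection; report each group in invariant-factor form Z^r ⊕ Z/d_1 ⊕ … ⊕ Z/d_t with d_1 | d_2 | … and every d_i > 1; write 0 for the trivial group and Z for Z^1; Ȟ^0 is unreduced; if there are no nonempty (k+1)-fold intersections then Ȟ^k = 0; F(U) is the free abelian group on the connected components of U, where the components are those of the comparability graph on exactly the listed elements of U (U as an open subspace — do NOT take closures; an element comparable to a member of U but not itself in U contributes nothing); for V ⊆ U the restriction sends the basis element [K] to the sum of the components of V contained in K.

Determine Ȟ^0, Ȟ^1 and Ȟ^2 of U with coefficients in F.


nonempty intersections:
  V1={{a},{a,b},{a,c},{a,d},{a,c,d}} V2={{b},{c},{a,b},{a,c},{b,d},{c,d},{a,c,d}} V3={{d},{a,d},{b,d},{c,d},{a,c,d}}
  V12={{a,b},{a,c},{a,c,d}} V13={{a,d},{a,c,d}} V23={{b,d},{c,d},{a,c,d}}
  V123={{a,c,d}}
components per intersection:
  V1: {{a},{a,b},{a,c},{a,d},{a,c,d}}
  V2: {{b},{a,b},{b,d}} {{c},{a,c},{c,d},{a,c,d}}
  V3: {{d},{a,d},{b,d},{c,d},{a,c,d}}
  V12: {{a,b}} {{a,c},{a,c,d}}
  V13: {{a,d},{a,c,d}}
  V23: {{b,d}} {{c,d},{a,c,d}}
  V123: {{a,c,d}}
C dims 4,5,1; δ0: rk 3, SNF 1^3; δ1: rk 1, SNF 1^1
Ȟ^0: (4−3)−0=1 ⇒ Z
Ȟ^1: (5−1)−3=1 ⇒ Z
Ȟ^2: (1−0)−1=0 ⇒ 0

Ȟ^0 ≅ Z, Ȟ^1 ≅ Z and Ȟ^2 ≅ 0
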